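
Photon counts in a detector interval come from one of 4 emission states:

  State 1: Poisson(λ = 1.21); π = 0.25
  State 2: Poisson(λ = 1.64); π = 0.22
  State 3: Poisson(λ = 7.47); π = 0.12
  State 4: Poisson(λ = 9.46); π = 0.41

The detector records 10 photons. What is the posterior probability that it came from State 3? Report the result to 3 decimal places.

0.168

Apply Bayes' rule: the posterior for each component is proportional to its prior times its likelihood at x.
Component likelihoods at x = 10 photons:
  f_1 = e^(−1.21)·1.21^10/10! = 5.52833e-07
  f_2 = e^(−1.64)·1.64^10/10! = 7.52372e-06
  f_3 = e^(−7.47)·7.47^10/10! = 0.0849695
  f_4 = e^(−9.46)·9.46^10/10! = 0.123232
Unnormalised posteriors:
  π_1·f_1 = 0.25 × 5.52833e-07 = 1.38208e-07
  π_2·f_2 = 0.22 × 7.52372e-06 = 1.65522e-06
  π_3·f_3 = 0.12 × 0.0849695 = 0.0101963
  π_4·f_4 = 0.41 × 0.123232 = 0.050525
Marginal: 1.38208e-07 + 1.65522e-06 + 0.0101963 + 0.050525 = 0.0607231
P(State 3 | x) ≈ 0.168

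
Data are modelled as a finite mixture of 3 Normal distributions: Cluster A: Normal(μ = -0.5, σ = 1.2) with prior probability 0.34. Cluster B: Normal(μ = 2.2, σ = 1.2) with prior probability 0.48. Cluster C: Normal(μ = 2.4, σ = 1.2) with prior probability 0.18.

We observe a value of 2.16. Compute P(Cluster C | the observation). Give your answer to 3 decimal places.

0.257

Apply Bayes' rule: the posterior for each component is proportional to its prior times its likelihood at x.
Evaluate each component's likelihood at the observed value:
  f_A = (1/(1.2·√(2π)))·exp(−(2.16−-0.5)²/(2·1.2²)) = 0.332452·exp(-2.45681) = 0.0284939
  f_B = (1/(1.2·√(2π)))·exp(−(2.16−2.2)²/(2·1.2²)) = 0.332452·exp(-0.00056) = 0.332267
  f_C = (1/(1.2·√(2π)))·exp(−(2.16−2.4)²/(2·1.2²)) = 0.332452·exp(-0.02000) = 0.325869
Prior × likelihood for each component:
  π_A·f_A = 0.34 × 0.0284939 = 0.00968792
  π_B·f_B = 0.48 × 0.332267 = 0.159488
  π_C·f_C = 0.18 × 0.325869 = 0.0586564
Denominator: 0.00968792 + 0.159488 + 0.0586564 = 0.227833
Responsibility of Cluster C: 0.0586564 / 0.227833 ≈ 0.257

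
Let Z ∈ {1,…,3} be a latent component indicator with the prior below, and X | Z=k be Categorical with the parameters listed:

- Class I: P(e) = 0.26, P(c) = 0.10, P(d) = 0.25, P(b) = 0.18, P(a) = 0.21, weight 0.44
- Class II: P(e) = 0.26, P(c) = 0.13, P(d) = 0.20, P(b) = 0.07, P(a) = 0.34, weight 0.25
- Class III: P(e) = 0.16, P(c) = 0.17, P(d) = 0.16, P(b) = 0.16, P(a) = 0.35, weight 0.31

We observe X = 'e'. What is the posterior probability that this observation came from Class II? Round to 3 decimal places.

P(component k | x) = w_k·f_k(x) / marginal(x), where marginal(x) = Σ_j w_j·f_j(x).
Evaluate each component's likelihood at the observed value:
  L_I = 0.26
  L_II = 0.26
  L_III = 0.16
Multiply by the mixture weights:
  w_I·L_I = 0.44 × 0.26 = 0.1144
  w_II·L_II = 0.25 × 0.26 = 0.065
  w_III·L_III = 0.31 × 0.16 = 0.0496
Normaliser: 0.1144 + 0.065 + 0.0496 = 0.229
Responsibility of Class II: 0.065 / 0.229 ≈ 0.284

0.284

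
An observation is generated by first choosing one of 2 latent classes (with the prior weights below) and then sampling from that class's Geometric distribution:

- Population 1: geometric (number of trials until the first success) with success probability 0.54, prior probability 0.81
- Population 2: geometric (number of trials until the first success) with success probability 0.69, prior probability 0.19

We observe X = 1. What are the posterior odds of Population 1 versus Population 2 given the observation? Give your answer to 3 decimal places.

3.336

Posterior odds = (π_i f_i(x)) / (π_j f_j(x)); the normalising sum cancels.
Component likelihoods at x = 1:
  f_1 = 0.54·(1−0.54)^0 = 0.54·1 = 0.54
  f_2 = 0.69·(1−0.69)^0 = 0.69·1 = 0.69
Odds = (0.81/0.19) × (0.54/0.69) = 4.26316 × 0.782609 ≈ 3.336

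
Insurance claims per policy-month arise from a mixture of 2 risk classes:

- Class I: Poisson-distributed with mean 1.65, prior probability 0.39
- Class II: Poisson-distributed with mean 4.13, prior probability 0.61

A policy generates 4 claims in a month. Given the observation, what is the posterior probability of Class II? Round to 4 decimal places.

0.8372

Posterior ∝ prior × likelihood, so P(k | x) ∝ w_k f_k(x); normalise over all components.
Component likelihoods at x = 4 claims:
  f_I = 0.0593115
  f_II = 0.194963
Multiply by the mixture weights:
  w_I·f_I = 0.39 × 0.0593115 = 0.0231315
  w_II·f_II = 0.61 × 0.194963 = 0.118928
Marginal: 0.0231315 + 0.118928 = 0.142059
Responsibility of Class II: 0.118928 / 0.142059 ≈ 0.8372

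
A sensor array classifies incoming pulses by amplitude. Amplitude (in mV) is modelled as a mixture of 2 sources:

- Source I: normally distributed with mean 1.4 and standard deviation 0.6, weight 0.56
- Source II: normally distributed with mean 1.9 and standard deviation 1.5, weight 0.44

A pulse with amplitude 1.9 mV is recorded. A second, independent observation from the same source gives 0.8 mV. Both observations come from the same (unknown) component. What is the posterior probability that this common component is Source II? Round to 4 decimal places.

0.1831

P(component k | x) = π_k·f_k(x) / marginal(x), where marginal(x) = Σ_j π_j·f_j(x).
Since both observations come from the same component, the likelihood for component k is f_k(x₁)·f_k(x₂).
  f_I = [(1/(0.6·√(2π)))·exp(−(1.9−1.4)²/(2·0.6²)) = 0.664904·exp(-0.34722) = 0.469853] × [0.403285] = 0.189485
  f_II = [(1/(1.5·√(2π)))·exp(−(1.9−1.9)²/(2·1.5²)) = 0.265962·exp(-0.00000) = 0.265962] × [0.203255] = 0.0540581
Prior × likelihood for each component:
  π_I·f_I = 0.56 × 0.189485 = 0.106111
  π_II·f_II = 0.44 × 0.0540581 = 0.0237856
Normaliser: 0.106111 + 0.0237856 = 0.129897
So the posterior for Source II is 0.0237856 / 0.129897 ≈ 0.1831.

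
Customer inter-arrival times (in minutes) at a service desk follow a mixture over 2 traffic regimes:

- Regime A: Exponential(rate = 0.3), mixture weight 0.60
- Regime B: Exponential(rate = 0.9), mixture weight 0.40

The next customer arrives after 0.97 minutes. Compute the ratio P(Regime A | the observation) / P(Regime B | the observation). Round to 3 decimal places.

Only the two components matter; the odds are (w_i f_i(x)) / (w_j f_j(x)).
Component likelihoods at x = 0.97 minutes:
  L_A = 0.224255
  L_B = 0.375927
Posterior odds = (w_A·L_A) / (w_B·L_B) = (0.60·0.224255) / (0.40·0.375927) = 0.134553 / 0.150371 ≈ 0.895

0.895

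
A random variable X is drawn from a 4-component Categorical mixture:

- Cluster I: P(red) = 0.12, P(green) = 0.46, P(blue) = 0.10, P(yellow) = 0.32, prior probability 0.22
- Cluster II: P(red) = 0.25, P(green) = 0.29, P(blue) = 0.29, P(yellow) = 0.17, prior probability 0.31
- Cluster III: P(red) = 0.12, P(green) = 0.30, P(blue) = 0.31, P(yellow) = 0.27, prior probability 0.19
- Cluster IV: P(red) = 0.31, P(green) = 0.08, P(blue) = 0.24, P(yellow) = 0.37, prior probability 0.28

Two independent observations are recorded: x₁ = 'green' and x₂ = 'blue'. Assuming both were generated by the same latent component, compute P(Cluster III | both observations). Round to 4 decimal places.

Posterior ∝ prior × likelihood, so P(k | x) ∝ π_k f_k(x); normalise over all components.
Since both observations come from the same component, the likelihood for component k is f_k(x₁)·f_k(x₂).
  L_I = [0.46] × [0.1] = 0.046
  L_II = [0.29] × [0.29] = 0.0841
  L_III = [0.3] × [0.31] = 0.093
  L_IV = [0.08] × [0.24] = 0.0192
Prior × likelihood for each component:
  π_I·L_I = 0.22 × 0.046 = 0.01012
  π_II·L_II = 0.31 × 0.0841 = 0.026071
  π_III·L_III = 0.19 × 0.093 = 0.01767
  π_IV·L_IV = 0.28 × 0.0192 = 0.005376
Sum: 0.01012 + 0.026071 + 0.01767 + 0.005376 = 0.059237
P(Cluster III | data) ≈ 0.2983

0.2983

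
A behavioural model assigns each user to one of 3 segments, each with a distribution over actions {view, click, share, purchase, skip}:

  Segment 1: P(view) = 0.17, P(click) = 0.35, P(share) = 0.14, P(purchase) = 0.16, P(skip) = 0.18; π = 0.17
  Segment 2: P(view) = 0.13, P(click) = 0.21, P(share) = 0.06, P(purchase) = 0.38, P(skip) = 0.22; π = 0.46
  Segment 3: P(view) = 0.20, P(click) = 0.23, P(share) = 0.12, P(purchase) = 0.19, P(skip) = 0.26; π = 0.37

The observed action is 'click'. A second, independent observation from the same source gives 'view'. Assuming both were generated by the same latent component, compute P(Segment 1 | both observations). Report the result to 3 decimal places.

By Bayes' theorem, P(k | x) = w_k f_k(x) / Σ_j w_j f_j(x).
Since both observations come from the same component, the likelihood for component k is f_k(x₁)·f_k(x₂).
  p_1 = [0.35] × [0.17] = 0.0595
  p_2 = [0.21] × [0.13] = 0.0273
  p_3 = [0.23] × [0.2] = 0.046
Multiply by the mixture weights:
  w_1·p_1 = 0.17 × 0.0595 = 0.010115
  w_2·p_2 = 0.46 × 0.0273 = 0.012558
  w_3·p_3 = 0.37 × 0.046 = 0.01702
Sum: 0.010115 + 0.012558 + 0.01702 = 0.039693
So the posterior for Segment 1 is 0.010115 / 0.039693 ≈ 0.255.

0.255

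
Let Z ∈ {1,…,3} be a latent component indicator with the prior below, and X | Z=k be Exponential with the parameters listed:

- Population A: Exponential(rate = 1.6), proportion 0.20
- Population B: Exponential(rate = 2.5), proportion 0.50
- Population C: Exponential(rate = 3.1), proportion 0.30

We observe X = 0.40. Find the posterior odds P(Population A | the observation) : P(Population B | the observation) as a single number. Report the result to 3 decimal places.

0.367

Posterior odds = (w_i f_i(x)) / (w_j f_j(x)); the normalising sum cancels.
Component likelihoods at x = 0.40:
  f_A = 1.6·e^(−1.6·0.40) = 1.6·e^(−0.6400) = 0.843668
  f_B = 2.5·e^(−2.5·0.40) = 2.5·e^(−1.0000) = 0.919699
  f_C = 3.1·e^(−3.1·0.40) = 3.1·e^(−1.2400) = 0.897091
0.168734 / 0.459849 ≈ 0.367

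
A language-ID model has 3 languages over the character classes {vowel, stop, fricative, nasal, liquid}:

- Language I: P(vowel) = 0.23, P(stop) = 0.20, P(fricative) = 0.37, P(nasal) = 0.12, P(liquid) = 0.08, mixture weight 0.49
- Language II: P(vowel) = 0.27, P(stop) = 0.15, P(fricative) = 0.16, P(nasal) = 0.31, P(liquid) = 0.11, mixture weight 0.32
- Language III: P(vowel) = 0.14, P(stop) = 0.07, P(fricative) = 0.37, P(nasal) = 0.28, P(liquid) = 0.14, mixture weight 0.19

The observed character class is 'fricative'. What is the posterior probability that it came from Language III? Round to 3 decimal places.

The responsibility of component k is P(Z=k) f_k(x) divided by Σ_j P(Z=j) f_j(x).
Component likelihoods at x = 'fricative':
  p_I = P(fricative | comp) = 0.37
  p_II = P(fricative | comp) = 0.16
  p_III = P(fricative | comp) = 0.37
Prior × likelihood for each component:
  P(Z=I)·p_I = 0.49 × 0.37 = 0.1813
  P(Z=II)·p_II = 0.32 × 0.16 = 0.0512
  P(Z=III)·p_III = 0.19 × 0.37 = 0.0703
Normaliser: 0.1813 + 0.0512 + 0.0703 = 0.3028
P(Language III | the observation) ≈ 0.232

0.232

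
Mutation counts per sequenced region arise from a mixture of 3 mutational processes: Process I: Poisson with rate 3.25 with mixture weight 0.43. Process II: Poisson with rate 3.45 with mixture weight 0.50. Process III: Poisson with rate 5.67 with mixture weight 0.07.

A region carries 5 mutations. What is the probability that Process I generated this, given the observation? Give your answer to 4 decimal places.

Apply Bayes' rule: the posterior for each component is proportional to its prior times its likelihood at x.
Evaluate each component's likelihood at the observed value:
  p_I = 0.11716
  p_II = 0.1293
  p_III = 0.168378
Prior × likelihood for each component:
  w_I·p_I = 0.43 × 0.11716 = 0.0503787
  w_II·p_II = 0.50 × 0.1293 = 0.06465
  w_III·p_III = 0.07 × 0.168378 = 0.0117864
Denominator: 0.0503787 + 0.06465 + 0.0117864 = 0.126815
P(Process I | x) ≈ 0.3973

0.3973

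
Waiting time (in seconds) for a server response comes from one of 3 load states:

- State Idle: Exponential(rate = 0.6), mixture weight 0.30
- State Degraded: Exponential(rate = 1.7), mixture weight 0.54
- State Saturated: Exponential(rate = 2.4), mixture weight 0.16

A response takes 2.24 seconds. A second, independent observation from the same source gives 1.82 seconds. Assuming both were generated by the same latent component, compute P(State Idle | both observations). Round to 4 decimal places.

0.8534

Posterior ∝ prior × likelihood, so P(k | x) ∝ π_k f_k(x); normalise over all components.
Since both observations come from the same component, the likelihood for component k is f_k(x₁)·f_k(x₂).
  f_Idle = [0.6·e^(−0.6·2.24) = 0.6·e^(−1.3440) = 0.15648] × [0.201327] = 0.0315037
  f_Degraded = [1.7·e^(−1.7·2.24) = 1.7·e^(−3.8080) = 0.0377273] × [0.0770445] = 0.00290668
  f_Saturated = [2.4·e^(−2.4·2.24) = 2.4·e^(−5.3760) = 0.0111031] × [0.0304238] = 0.000337798
Prior × likelihood for each component:
  π_Idle·f_Idle = 0.30 × 0.0315037 = 0.0094511
  π_Degraded·f_Degraded = 0.54 × 0.00290668 = 0.00156961
  π_Saturated·f_Saturated = 0.16 × 0.000337798 = 5.40477e-05
Denominator: 0.0094511 + 0.00156961 + 5.40477e-05 = 0.0110748
P(State Idle | x₁,x₂) = 0.0094511 / 0.0110748 ≈ 0.8534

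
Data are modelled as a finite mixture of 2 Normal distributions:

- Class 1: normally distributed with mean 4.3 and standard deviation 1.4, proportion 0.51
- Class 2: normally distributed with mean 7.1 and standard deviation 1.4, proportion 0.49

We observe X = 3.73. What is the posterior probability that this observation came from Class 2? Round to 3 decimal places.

0.054

By Bayes' theorem, P(k | x) = π_k f_k(x) / Σ_j π_j f_j(x).
Component likelihoods at x = 3.73:
  p_1 = (1/(1.4·√(2π)))·exp(−(3.73−4.3)²/(2·1.4²)) = 0.284959·exp(-0.08288) = 0.262293
  p_2 = (1/(1.4·√(2π)))·exp(−(3.73−7.1)²/(2·1.4²)) = 0.284959·exp(-2.89717) = 0.0157238
Weight by the priors:
  π_1·p_1 = 0.51 × 0.262293 = 0.133769
  π_2·p_2 = 0.49 × 0.0157238 = 0.00770467
Normaliser: 0.133769 + 0.00770467 = 0.141474
Responsibility of Class 2: 0.00770467 / 0.141474 ≈ 0.054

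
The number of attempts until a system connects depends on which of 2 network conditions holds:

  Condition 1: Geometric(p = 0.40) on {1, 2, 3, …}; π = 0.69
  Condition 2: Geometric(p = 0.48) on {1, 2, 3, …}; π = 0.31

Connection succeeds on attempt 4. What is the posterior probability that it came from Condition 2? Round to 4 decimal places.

0.2598

The responsibility of component k is w_k f_k(x) divided by Σ_j w_j f_j(x).
Geometric probabilities:
  L_1 = 0.40·(1−0.40)^3 = 0.40·0.216 = 0.0864
  L_2 = 0.48·(1−0.48)^3 = 0.48·0.140608 = 0.0674918
Unnormalised posteriors:
  w_1·L_1 = 0.69 × 0.0864 = 0.059616
  w_2·L_2 = 0.31 × 0.0674918 = 0.0209225
Evidence: 0.059616 + 0.0209225 = 0.0805385
Responsibility of Condition 2: 0.0209225 / 0.0805385 ≈ 0.2598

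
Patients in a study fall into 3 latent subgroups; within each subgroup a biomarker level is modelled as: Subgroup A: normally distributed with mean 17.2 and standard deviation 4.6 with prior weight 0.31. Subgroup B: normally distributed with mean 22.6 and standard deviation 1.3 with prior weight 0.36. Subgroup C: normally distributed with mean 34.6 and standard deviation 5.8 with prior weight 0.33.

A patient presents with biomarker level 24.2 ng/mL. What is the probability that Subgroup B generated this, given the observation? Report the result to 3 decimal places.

0.799

Posterior ∝ prior × likelihood, so P(k | x) ∝ π_k f_k(x); normalise over all components.
Evaluate each component's likelihood at the observed value:
  f_A = (1/(4.6·√(2π)))·exp(−(24.2−17.2)²/(2·4.6²)) = 0.086727·exp(-1.15784) = 0.0272462
  f_B = (1/(1.3·√(2π)))·exp(−(24.2−22.6)²/(2·1.3²)) = 0.306879·exp(-0.75740) = 0.143891
  f_C = (1/(5.8·√(2π)))·exp(−(24.2−34.6)²/(2·5.8²)) = 0.068783·exp(-1.60761) = 0.0137818
Multiply by the mixture weights:
  π_A·f_A = 0.31 × 0.0272462 = 0.00844633
  π_B·f_B = 0.36 × 0.143891 = 0.0518008
  π_C·f_C = 0.33 × 0.0137818 = 0.00454799
Normaliser: 0.00844633 + 0.0518008 + 0.00454799 = 0.0647951
P(Subgroup B | the observation) ≈ 0.799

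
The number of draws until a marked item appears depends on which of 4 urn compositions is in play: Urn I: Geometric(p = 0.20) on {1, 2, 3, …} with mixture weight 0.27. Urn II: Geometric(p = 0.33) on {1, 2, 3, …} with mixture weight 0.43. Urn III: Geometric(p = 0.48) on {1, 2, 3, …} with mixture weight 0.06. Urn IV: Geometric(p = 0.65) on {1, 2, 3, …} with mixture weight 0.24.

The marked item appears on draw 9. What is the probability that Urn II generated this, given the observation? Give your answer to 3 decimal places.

P(component k | x) = P(Z=k)·f_k(x) / marginal(x), where marginal(x) = Σ_j P(Z=j)·f_j(x).
Component likelihoods at x = 9:
  p_I = 0.20·(1−0.20)^8 = 0.20·0.167772 = 0.0335544
  p_II = 0.33·(1−0.33)^8 = 0.33·0.0406068 = 0.0134002
  p_III = 0.48·(1−0.48)^8 = 0.48·0.00534597 = 0.00256607
  p_IV = 0.65·(1−0.65)^8 = 0.65·0.000225188 = 0.000146372
Prior × likelihood for each component:
  P(Z=I)·p_I = 0.27 × 0.0335544 = 0.0090597
  P(Z=II)·p_II = 0.43 × 0.0134002 = 0.0057621
  P(Z=III)·p_III = 0.06 × 0.00256607 = 0.000153964
  P(Z=IV)·p_IV = 0.24 × 0.000146372 = 3.51293e-05
Normaliser: 0.0090597 + 0.0057621 + 0.000153964 + 3.51293e-05 = 0.0150109
Responsibility of Urn II: 0.0057621 / 0.0150109 ≈ 0.384

0.384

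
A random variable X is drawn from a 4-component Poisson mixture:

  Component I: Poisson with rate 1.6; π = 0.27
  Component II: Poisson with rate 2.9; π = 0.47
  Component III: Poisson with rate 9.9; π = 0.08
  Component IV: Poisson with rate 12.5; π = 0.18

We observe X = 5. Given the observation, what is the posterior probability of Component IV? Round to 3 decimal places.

0.032

The responsibility of component k is w_k f_k(x) divided by Σ_j w_j f_j(x).
Poisson probabilities:
  p_I = e^(−1.6)·1.6^5/5! = 0.017642
  p_II = e^(−2.9)·2.9^5/5! = 0.0940491
  p_III = e^(−9.9)·9.9^5/5! = 0.039763
  p_IV = e^(−12.5)·12.5^5/5! = 0.00947737
Multiply by the mixture weights:
  w_I·p_I = 0.27 × 0.017642 = 0.00476334
  w_II·p_II = 0.47 × 0.0940491 = 0.0442031
  w_III·p_III = 0.08 × 0.039763 = 0.00318104
  w_IV·p_IV = 0.18 × 0.00947737 = 0.00170593
Marginal: 0.00476334 + 0.0442031 + 0.00318104 + 0.00170593 = 0.0538534
P(Component IV | data) ≈ 0.032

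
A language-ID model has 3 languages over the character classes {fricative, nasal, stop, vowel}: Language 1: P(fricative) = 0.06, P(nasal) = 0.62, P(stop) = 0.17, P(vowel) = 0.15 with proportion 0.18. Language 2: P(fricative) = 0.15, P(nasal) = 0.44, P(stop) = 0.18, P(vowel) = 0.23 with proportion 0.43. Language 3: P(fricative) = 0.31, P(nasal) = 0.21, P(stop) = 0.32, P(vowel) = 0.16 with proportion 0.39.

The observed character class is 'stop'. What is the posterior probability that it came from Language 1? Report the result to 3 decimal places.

The responsibility of component k is π_k f_k(x) divided by Σ_j π_j f_j(x).
Categorical probabilities:
  L_1 = 0.17
  L_2 = 0.18
  L_3 = 0.32
Multiply by the mixture weights:
  π_1·L_1 = 0.18 × 0.17 = 0.0306
  π_2·L_2 = 0.43 × 0.18 = 0.0774
  π_3·L_3 = 0.39 × 0.32 = 0.1248
Marginal: 0.0306 + 0.0774 + 0.1248 = 0.2328
P(Language 1 | the observation) ≈ 0.131

0.131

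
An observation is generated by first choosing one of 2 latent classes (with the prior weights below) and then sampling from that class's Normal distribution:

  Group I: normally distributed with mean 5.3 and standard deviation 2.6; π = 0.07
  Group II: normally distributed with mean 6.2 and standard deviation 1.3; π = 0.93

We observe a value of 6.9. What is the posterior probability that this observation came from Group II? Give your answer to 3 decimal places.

0.965

Apply Bayes' rule: the posterior for each component is proportional to its prior times its likelihood at x.
Normal densities:
  p_I = 0.126971
  p_II = 0.265465
Unnormalised posteriors:
  π_I·p_I = 0.07 × 0.126971 = 0.00888795
  π_II·p_II = 0.93 × 0.265465 = 0.246882
Sum: 0.00888795 + 0.246882 = 0.25577
So the posterior for Group II is 0.246882 / 0.25577 ≈ 0.965.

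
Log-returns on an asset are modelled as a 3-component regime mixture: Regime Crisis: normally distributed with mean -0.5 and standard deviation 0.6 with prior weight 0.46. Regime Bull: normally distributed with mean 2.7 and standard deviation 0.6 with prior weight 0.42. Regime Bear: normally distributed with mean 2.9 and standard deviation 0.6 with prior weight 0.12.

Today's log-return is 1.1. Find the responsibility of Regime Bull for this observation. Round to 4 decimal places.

The responsibility of component k is π_k f_k(x) divided by Σ_j π_j f_j(x).
Evaluate each component's likelihood at the observed value:
  f_Crisis = (1/(0.6·√(2π)))·exp(−(1.1−-0.5)²/(2·0.6²)) = 0.664904·exp(-3.55556) = 0.0189933
  f_Bull = (1/(0.6·√(2π)))·exp(−(1.1−2.7)²/(2·0.6²)) = 0.664904·exp(-3.55556) = 0.0189933
  f_Bear = (1/(0.6·√(2π)))·exp(−(1.1−2.9)²/(2·0.6²)) = 0.664904·exp(-4.50000) = 0.00738641
Prior × likelihood for each component:
  π_Crisis·f_Crisis = 0.46 × 0.0189933 = 0.00873692
  π_Bull·f_Bull = 0.42 × 0.0189933 = 0.00797719
  π_Bear·f_Bear = 0.12 × 0.00738641 = 0.00088637
Evidence: 0.00873692 + 0.00797719 + 0.00088637 = 0.0176005
P(Regime Bull | data) = 0.00797719 / 0.0176005 ≈ 0.4532

0.4532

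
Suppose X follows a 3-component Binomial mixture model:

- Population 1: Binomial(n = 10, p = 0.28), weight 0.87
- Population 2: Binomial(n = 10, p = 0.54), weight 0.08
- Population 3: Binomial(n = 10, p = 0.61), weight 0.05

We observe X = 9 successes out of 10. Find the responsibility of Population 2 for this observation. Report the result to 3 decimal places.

Posterior ∝ prior × likelihood, so P(k | x) ∝ π_k f_k(x); normalise over all components.
Component likelihoods at x = 9 successes out of 10:
  L_1 = C(10,9)·0.28^9·0.72^1 = 10·1.05785e-05·0.72 = 7.61649e-05
  L_2 = C(10,9)·0.54^9·0.46^1 = 10·0.00390431·0.46 = 0.0179598
  L_3 = C(10,9)·0.61^9·0.39^1 = 10·0.0116941·0.39 = 0.0456072
Weight by the priors:
  π_1·L_1 = 0.87 × 7.61649e-05 = 6.62634e-05
  π_2·L_2 = 0.08 × 0.0179598 = 0.00143678
  π_3·L_3 = 0.05 × 0.0456072 = 0.00228036
Normaliser: 6.62634e-05 + 0.00143678 + 0.00228036 = 0.00378341
So the posterior for Population 2 is 0.00143678 / 0.00378341 ≈ 0.380.

0.380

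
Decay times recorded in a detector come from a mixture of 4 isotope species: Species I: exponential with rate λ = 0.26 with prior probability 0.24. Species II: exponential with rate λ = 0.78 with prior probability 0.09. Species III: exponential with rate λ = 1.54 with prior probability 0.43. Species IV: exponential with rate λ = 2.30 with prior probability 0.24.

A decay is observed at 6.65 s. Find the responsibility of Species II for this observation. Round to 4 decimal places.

0.0341

By Bayes' theorem, P(k | x) = w_k f_k(x) / Σ_j w_j f_j(x).
Exponential densities:
  p_I = 0.0461401
  p_II = 0.00435922
  p_III = 5.49428e-05
  p_IV = 5.23834e-07
Unnormalised posteriors:
  w_I·p_I = 0.24 × 0.0461401 = 0.0110736
  w_II·p_II = 0.09 × 0.00435922 = 0.00039233
  w_III·p_III = 0.43 × 5.49428e-05 = 2.36254e-05
  w_IV·p_IV = 0.24 × 5.23834e-07 = 1.2572e-07
Sum: 0.0110736 + 0.00039233 + 2.36254e-05 + 1.2572e-07 = 0.0114897
Responsibility of Species II: 0.00039233 / 0.0114897 ≈ 0.0341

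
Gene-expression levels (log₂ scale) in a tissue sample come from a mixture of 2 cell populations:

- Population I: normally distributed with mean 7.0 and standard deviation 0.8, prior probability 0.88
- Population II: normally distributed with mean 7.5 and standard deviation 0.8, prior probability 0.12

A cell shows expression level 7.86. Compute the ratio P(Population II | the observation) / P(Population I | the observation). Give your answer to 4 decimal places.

Only the two components matter; the odds are (π_i f_i(x)) / (π_j f_j(x)).
Normal densities:
  p_I = 0.27982
  p_II = 0.450659
Odds = (0.12/0.88) × (0.450659/0.27982) = 0.136364 × 1.61053 ≈ 0.2196

0.2196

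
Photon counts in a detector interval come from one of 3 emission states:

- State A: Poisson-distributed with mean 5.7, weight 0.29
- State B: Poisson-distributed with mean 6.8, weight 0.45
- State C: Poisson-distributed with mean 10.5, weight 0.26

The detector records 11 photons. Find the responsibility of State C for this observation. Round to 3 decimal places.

0.571

By Bayes' theorem, P(k | x) = π_k f_k(x) / Σ_j π_j f_j(x).
Evaluate each component's likelihood at the observed value:
  L_A = e^(−5.7)·5.7^11/11! = 0.0172977
  L_B = e^(−6.8)·6.8^11/11! = 0.0401088
  L_C = e^(−10.5)·10.5^11/11! = 0.117987
Weight by the priors:
  π_A·L_A = 0.29 × 0.0172977 = 0.00501634
  π_B·L_B = 0.45 × 0.0401088 = 0.018049
  π_C·L_C = 0.26 × 0.117987 = 0.0306766
Marginal: 0.00501634 + 0.018049 + 0.0306766 = 0.053742
Responsibility of State C: 0.0306766 / 0.053742 ≈ 0.571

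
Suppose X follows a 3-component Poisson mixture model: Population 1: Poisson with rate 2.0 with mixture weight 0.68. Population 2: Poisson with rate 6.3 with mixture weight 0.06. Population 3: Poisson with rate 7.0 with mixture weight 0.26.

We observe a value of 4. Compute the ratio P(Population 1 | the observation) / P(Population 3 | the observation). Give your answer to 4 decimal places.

2.5866

The posterior odds equal the prior odds times the likelihood ratio: (P(Z=i)/P(Z=j))·(f_i(x)/f_j(x)).
Component likelihoods at x = 4:
  p_1 = 0.0902235
  p_2 = 0.12053
  p_3 = 0.0912262
0.061352 / 0.0237188 ≈ 2.5866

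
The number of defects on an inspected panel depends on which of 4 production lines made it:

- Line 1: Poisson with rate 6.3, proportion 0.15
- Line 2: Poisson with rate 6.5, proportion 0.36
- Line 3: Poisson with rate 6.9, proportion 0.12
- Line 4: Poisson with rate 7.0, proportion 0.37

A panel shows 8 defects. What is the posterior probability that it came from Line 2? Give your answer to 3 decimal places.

0.347

Apply Bayes' rule: the posterior for each component is proportional to its prior times its likelihood at x.
Evaluate each component's likelihood at the observed value:
  L_1 = e^(−6.3)·6.3^8/8! = 0.113018
  L_2 = e^(−6.5)·6.5^8/8! = 0.118815
  L_3 = e^(−6.9)·6.9^8/8! = 0.128422
  L_4 = e^(−7.0)·7.0^8/8! = 0.130377
Prior × likelihood for each component:
  P(Z=1)·L_1 = 0.15 × 0.113018 = 0.0169527
  P(Z=2)·L_2 = 0.36 × 0.118815 = 0.0427735
  P(Z=3)·L_3 = 0.12 × 0.128422 = 0.0154107
  P(Z=4)·L_4 = 0.37 × 0.130377 = 0.0482396
Marginal: 0.0169527 + 0.0427735 + 0.0154107 + 0.0482396 = 0.123377
Responsibility of Line 2: 0.0427735 / 0.123377 ≈ 0.347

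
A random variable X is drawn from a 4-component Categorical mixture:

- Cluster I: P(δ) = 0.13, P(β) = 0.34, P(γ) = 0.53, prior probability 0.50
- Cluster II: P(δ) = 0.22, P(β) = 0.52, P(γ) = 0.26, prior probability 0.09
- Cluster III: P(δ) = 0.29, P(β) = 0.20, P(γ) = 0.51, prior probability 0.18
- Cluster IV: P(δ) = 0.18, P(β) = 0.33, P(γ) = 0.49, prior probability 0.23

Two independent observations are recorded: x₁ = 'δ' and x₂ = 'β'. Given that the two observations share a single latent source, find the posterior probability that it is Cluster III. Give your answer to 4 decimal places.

Posterior ∝ prior × likelihood, so P(k | x) ∝ P(Z=k) f_k(x); normalise over all components.
Since both observations come from the same component, the likelihood for component k is f_k(x₁)·f_k(x₂).
  L_I = [P(δ | comp) = 0.13] × [0.34] = 0.0442
  L_II = [P(δ | comp) = 0.22] × [0.52] = 0.1144
  L_III = [P(δ | comp) = 0.29] × [0.2] = 0.058
  L_IV = [P(δ | comp) = 0.18] × [0.33] = 0.0594
Prior × likelihood for each component:
  P(Z=I)·L_I = 0.50 × 0.0442 = 0.0221
  P(Z=II)·L_II = 0.09 × 0.1144 = 0.010296
  P(Z=III)·L_III = 0.18 × 0.058 = 0.01044
  P(Z=IV)·L_IV = 0.23 × 0.0594 = 0.013662
Marginal: 0.0221 + 0.010296 + 0.01044 + 0.013662 = 0.056498
So the posterior for Cluster III is 0.01044 / 0.056498 ≈ 0.1848.

0.1848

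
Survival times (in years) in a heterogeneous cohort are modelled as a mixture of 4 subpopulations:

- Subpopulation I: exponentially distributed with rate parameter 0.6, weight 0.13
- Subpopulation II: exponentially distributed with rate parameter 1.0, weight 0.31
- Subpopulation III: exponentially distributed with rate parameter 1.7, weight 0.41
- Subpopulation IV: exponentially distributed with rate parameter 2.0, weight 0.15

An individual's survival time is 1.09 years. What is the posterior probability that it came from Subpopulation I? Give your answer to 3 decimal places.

0.141

P(component k | x) = π_k·f_k(x) / marginal(x), where marginal(x) = Σ_j π_j·f_j(x).
Evaluate each component's likelihood at the observed value:
  L_I = 0.6·e^(−0.6·1.09) = 0.6·e^(−0.6540) = 0.311977
  L_II = 1.0·e^(−1.0·1.09) = 1.0·e^(−1.0900) = 0.336216
  L_III = 1.7·e^(−1.7·1.09) = 1.7·e^(−1.8530) = 0.266502
  L_IV = 2.0·e^(−2.0·1.09) = 2.0·e^(−2.1800) = 0.226083
Multiply by the mixture weights:
  π_I·L_I = 0.13 × 0.311977 = 0.040557
  π_II·L_II = 0.31 × 0.336216 = 0.104227
  π_III·L_III = 0.41 × 0.266502 = 0.109266
  π_IV·L_IV = 0.15 × 0.226083 = 0.0339125
Evidence: 0.040557 + 0.104227 + 0.109266 + 0.0339125 = 0.287963
P(Subpopulation I | data) ≈ 0.141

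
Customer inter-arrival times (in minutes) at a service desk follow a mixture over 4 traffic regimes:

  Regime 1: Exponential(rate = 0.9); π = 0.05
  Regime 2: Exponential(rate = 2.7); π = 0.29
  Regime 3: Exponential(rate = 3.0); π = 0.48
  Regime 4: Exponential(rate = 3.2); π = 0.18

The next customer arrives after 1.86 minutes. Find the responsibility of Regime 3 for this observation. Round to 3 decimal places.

Apply Bayes' rule: the posterior for each component is proportional to its prior times its likelihood at x.
Component likelihoods at x = 1.86 minutes:
  f_1 = 0.9·e^(−0.9·1.86) = 0.9·e^(−1.6740) = 0.168746
  f_2 = 2.7·e^(−2.7·1.86) = 2.7·e^(−5.0220) = 0.0177966
  f_3 = 3.0·e^(−3.0·1.86) = 3.0·e^(−5.5800) = 0.0113177
  f_4 = 3.2·e^(−3.2·1.86) = 3.2·e^(−5.9520) = 0.00832203
Weight by the priors:
  π_1·f_1 = 0.05 × 0.168746 = 0.0084373
  π_2·f_2 = 0.29 × 0.0177966 = 0.00516101
  π_3·f_3 = 0.48 × 0.0113177 = 0.00543249
  π_4·f_4 = 0.18 × 0.00832203 = 0.00149797
Evidence: 0.0084373 + 0.00516101 + 0.00543249 + 0.00149797 = 0.0205288
P(Regime 3 | x) ≈ 0.265

0.265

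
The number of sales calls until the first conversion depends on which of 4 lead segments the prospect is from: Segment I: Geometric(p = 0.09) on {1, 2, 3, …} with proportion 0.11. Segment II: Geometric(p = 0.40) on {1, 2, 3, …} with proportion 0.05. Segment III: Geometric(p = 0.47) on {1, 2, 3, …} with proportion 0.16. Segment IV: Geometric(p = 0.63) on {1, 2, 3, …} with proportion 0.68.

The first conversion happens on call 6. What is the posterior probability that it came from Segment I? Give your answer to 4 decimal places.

The responsibility of component k is π_k f_k(x) divided by Σ_j π_j f_j(x).
Evaluate each component's likelihood at the observed value:
  p_I = 0.09·(1−0.09)^5 = 0.09·0.624032 = 0.0561629
  p_II = 0.40·(1−0.40)^5 = 0.40·0.07776 = 0.031104
  p_III = 0.47·(1−0.47)^5 = 0.47·0.0418195 = 0.0196552
  p_IV = 0.63·(1−0.63)^5 = 0.63·0.0069344 = 0.00436867
Prior × likelihood for each component:
  π_I·p_I = 0.11 × 0.0561629 = 0.00617792
  π_II·p_II = 0.05 × 0.031104 = 0.0015552
  π_III·p_III = 0.16 × 0.0196552 = 0.00314483
  π_IV·p_IV = 0.68 × 0.00436867 = 0.0029707
Sum: 0.00617792 + 0.0015552 + 0.00314483 + 0.0029707 = 0.0138486
Responsibility of Segment I: 0.00617792 / 0.0138486 ≈ 0.4461

0.4461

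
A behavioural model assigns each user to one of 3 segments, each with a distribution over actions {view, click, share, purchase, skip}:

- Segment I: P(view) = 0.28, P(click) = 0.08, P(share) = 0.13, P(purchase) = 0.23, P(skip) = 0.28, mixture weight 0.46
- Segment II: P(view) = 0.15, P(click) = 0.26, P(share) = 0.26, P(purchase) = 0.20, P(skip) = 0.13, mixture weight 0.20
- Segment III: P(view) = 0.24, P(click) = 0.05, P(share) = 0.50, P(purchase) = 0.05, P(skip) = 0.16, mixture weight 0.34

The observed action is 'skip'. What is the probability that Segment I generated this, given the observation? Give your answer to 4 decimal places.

0.6157

Apply Bayes' rule: the posterior for each component is proportional to its prior times its likelihood at x.
Evaluate each component's likelihood at the observed value:
  L_I = 0.28
  L_II = 0.13
  L_III = 0.16
Prior × likelihood for each component:
  P(Z=I)·L_I = 0.46 × 0.28 = 0.1288
  P(Z=II)·L_II = 0.20 × 0.13 = 0.026
  P(Z=III)·L_III = 0.34 × 0.16 = 0.0544
Sum: 0.1288 + 0.026 + 0.0544 = 0.2092
So the posterior for Segment I is 0.1288 / 0.2092 ≈ 0.6157.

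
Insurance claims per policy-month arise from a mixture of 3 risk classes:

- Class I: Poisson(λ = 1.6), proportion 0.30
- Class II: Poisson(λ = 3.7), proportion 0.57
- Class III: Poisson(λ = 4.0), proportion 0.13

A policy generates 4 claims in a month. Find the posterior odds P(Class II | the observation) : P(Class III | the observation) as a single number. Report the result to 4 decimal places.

The posterior odds equal the prior odds times the likelihood ratio: (P(Z=i)/P(Z=j))·(f_i(x)/f_j(x)).
Poisson probabilities:
  p_I = 0.0551312
  p_II = 0.193066
  p_III = 0.195367
Odds = (0.57/0.13) × (0.193066/0.195367) = 4.38462 × 0.988224 ≈ 4.3330

4.3330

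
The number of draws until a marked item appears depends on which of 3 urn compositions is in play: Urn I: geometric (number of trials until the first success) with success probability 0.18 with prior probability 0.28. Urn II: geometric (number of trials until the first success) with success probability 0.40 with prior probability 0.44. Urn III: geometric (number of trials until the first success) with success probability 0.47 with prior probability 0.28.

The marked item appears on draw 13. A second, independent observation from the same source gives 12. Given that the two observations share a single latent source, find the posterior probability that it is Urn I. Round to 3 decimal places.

0.994

The responsibility of component k is π_k f_k(x) divided by Σ_j π_j f_j(x).
Since both observations come from the same component, the likelihood for component k is f_k(x₁)·f_k(x₂).
  f_I = [0.0166356] × [0.0202873] = 0.000337492
  f_II = [0.000870713] × [0.00145119] = 1.26357e-06
  f_III = [0.000230892] × [0.000435645] = 1.00587e-07
Multiply by the mixture weights:
  π_I·f_I = 0.28 × 0.000337492 = 9.44978e-05
  π_II·f_II = 0.44 × 1.26357e-06 = 5.5597e-07
  π_III·f_III = 0.28 × 1.00587e-07 = 2.81643e-08
Normaliser: 9.44978e-05 + 5.5597e-07 + 2.81643e-08 = 9.50819e-05
P(Urn I | x₁, x₂) ≈ 0.994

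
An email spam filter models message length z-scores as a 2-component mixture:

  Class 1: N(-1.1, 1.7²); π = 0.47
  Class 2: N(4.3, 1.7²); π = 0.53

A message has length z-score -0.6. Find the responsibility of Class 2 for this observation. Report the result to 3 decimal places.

Apply Bayes' rule: the posterior for each component is proportional to its prior times its likelihood at x.
Component likelihoods at x = -0.6:
  f_1 = 0.224738
  f_2 = 0.00368477
Prior × likelihood for each component:
  π_1·f_1 = 0.47 × 0.224738 = 0.105627
  π_2·f_2 = 0.53 × 0.00368477 = 0.00195293
Normaliser: 0.105627 + 0.00195293 = 0.10758
P(Class 2 | the observation) ≈ 0.018

0.018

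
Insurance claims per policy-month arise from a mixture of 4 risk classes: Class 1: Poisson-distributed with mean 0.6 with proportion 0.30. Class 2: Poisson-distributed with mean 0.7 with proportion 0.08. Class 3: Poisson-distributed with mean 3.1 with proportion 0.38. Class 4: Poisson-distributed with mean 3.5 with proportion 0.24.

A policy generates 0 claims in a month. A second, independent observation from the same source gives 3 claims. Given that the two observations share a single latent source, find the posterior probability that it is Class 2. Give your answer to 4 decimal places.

Apply Bayes' rule: the posterior for each component is proportional to its prior times its likelihood at x.
Since both observations come from the same component, the likelihood for component k is f_k(x₁)·f_k(x₂).
  p_1 = [e^(−0.6)·0.6^0/0! = 0.548812] × [0.0197572] = 0.010843
  p_2 = [e^(−0.7)·0.7^0/0! = 0.496585] × [0.0283881] = 0.0140971
  p_3 = [e^(−3.1)·3.1^0/0! = 0.0450492] × [0.223677] = 0.0100765
  p_4 = [e^(−3.5)·3.5^0/0! = 0.0301974] × [0.215785] = 0.00651616
Weight by the priors:
  w_1·p_1 = 0.30 × 0.010843 = 0.0032529
  w_2·p_2 = 0.08 × 0.0140971 = 0.00112777
  w_3·p_3 = 0.38 × 0.0100765 = 0.00382906
  w_4·p_4 = 0.24 × 0.00651616 = 0.00156388
Denominator: 0.0032529 + 0.00112777 + 0.00382906 + 0.00156388 = 0.0097736
Responsibility of Class 2: 0.00112777 / 0.0097736 ≈ 0.1154

0.1154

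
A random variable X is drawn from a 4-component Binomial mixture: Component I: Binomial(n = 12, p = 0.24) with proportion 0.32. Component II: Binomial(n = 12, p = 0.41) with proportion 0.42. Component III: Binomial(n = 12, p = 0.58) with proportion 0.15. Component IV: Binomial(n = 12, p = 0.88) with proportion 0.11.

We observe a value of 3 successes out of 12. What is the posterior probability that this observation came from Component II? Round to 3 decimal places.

Apply Bayes' rule: the posterior for each component is proportional to its prior times its likelihood at x.
Component likelihoods at x = 3 successes out of 12:
  p_I = C(12,3)·0.24^3·0.76^9 = 220·0.013824·0.0845906 = 0.257264
  p_II = C(12,3)·0.41^3·0.59^9 = 220·0.068921·0.008663 = 0.131354
  p_III = C(12,3)·0.58^3·0.42^9 = 220·0.195112·0.000406671 = 0.0174562
  p_IV = C(12,3)·0.88^3·0.12^9 = 220·0.681472·5.15978e-09 = 7.73574e-07
Multiply by the mixture weights:
  w_I·p_I = 0.32 × 0.257264 = 0.0823244
  w_II·p_II = 0.42 × 0.131354 = 0.0551686
  w_III·p_III = 0.15 × 0.0174562 = 0.00261843
  w_IV·p_IV = 0.11 × 7.73574e-07 = 8.50931e-08
Normaliser: 0.0823244 + 0.0551686 + 0.00261843 + 8.50931e-08 = 0.140112
Responsibility of Component II: 0.0551686 / 0.140112 ≈ 0.394

0.394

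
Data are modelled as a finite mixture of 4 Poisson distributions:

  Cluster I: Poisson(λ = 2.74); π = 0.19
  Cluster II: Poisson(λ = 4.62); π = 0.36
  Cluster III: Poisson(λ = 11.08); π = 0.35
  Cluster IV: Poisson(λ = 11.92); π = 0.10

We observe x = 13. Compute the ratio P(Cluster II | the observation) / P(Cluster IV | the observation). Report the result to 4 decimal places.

Only the two components matter; the odds are (w_i f_i(x)) / (w_j f_j(x)).
Poisson probabilities:
  p_I = e^(−2.74)·2.74^13/13! = 5.08757e-06
  p_II = e^(−4.62)·4.62^13/13! = 0.000691234
  p_III = e^(−11.08)·11.08^13/13! = 0.0939191
  p_IV = e^(−11.92)·11.92^13/13! = 0.104838
0.000248844 / 0.0104838 ≈ 0.0237

0.0237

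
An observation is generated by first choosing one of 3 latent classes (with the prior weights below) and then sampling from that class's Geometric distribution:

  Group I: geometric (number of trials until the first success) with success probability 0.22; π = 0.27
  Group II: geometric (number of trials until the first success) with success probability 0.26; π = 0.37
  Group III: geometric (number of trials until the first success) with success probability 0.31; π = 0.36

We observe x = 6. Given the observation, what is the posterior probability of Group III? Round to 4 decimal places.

0.3120

By Bayes' theorem, P(k | x) = π_k f_k(x) / Σ_j π_j f_j(x).
Component likelihoods at x = 6:
  p_I = 0.22·(1−0.22)^5 = 0.22·0.288717 = 0.0635178
  p_II = 0.26·(1−0.26)^5 = 0.26·0.221901 = 0.0576942
  p_III = 0.31·(1−0.31)^5 = 0.31·0.156403 = 0.048485
Unnormalised posteriors:
  π_I·p_I = 0.27 × 0.0635178 = 0.0171498
  π_II·p_II = 0.37 × 0.0576942 = 0.0213468
  π_III·p_III = 0.36 × 0.048485 = 0.0174546
Denominator: 0.0171498 + 0.0213468 + 0.0174546 = 0.0559512
P(Group III | x) ≈ 0.3120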